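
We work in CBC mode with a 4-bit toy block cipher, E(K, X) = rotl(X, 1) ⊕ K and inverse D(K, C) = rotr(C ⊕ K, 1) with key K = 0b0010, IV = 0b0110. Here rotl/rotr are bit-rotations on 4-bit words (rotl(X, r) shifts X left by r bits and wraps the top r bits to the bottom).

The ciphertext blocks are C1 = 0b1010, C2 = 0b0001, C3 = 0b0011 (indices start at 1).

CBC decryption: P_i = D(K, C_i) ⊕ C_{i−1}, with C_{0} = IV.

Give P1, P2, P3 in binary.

P1: D(K, 0b1010) = 0b0100; 0b0100 ⊕ 0b0110 = 0b0010.
P2: D(K, 0b0001) = 0b1001; 0b1001 ⊕ 0b1010 = 0b0011.
P3: D(K, 0b0011) = 0b1000; 0b1000 ⊕ 0b0001 = 0b1001.

P1 = 0b0010, P2 = 0b0011, P3 = 0b1001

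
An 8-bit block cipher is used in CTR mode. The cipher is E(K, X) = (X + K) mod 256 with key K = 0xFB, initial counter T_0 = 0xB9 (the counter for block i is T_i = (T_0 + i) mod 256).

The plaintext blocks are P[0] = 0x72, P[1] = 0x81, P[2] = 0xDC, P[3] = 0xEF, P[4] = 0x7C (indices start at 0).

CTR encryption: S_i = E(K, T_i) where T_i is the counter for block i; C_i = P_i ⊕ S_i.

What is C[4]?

C[4] = 0xC4

C[0]: T = 0xB9, S = E(K, T) = 0xB4; 0x72 ⊕ 0xB4 = 0xC6.
C[1]: T = 0xBA, S = E(K, T) = 0xB5; 0x81 ⊕ 0xB5 = 0x34.
C[2]: T = 0xBB, S = E(K, T) = 0xB6; 0xDC ⊕ 0xB6 = 0x6A.
C[3]: T = 0xBC, S = E(K, T) = 0xB7; 0xEF ⊕ 0xB7 = 0x58.
C[4]: T = 0xBD, S = E(K, T) = 0xB8; 0x7C ⊕ 0xB8 = 0xC4.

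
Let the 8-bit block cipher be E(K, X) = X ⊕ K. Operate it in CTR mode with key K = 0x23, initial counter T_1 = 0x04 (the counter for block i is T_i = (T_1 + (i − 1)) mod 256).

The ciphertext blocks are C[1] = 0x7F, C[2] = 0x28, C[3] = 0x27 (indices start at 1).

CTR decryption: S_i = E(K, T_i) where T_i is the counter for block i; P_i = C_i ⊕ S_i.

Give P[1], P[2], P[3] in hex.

P[1] = 0x58, P[2] = 0x0E, P[3] = 0x02

P[1]: T = 0x04, S = E(K, T) = 0x27; 0x7F ⊕ 0x27 = 0x58.
P[2]: T = 0x05, S = E(K, T) = 0x26; 0x28 ⊕ 0x26 = 0x0E.
P[3]: T = 0x06, S = E(K, T) = 0x25; 0x27 ⊕ 0x25 = 0x02.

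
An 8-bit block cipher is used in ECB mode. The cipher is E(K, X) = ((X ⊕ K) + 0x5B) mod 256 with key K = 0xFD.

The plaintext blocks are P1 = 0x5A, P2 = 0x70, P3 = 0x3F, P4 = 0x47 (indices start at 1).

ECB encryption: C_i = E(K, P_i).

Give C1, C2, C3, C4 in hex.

C1 = 0x02, C2 = 0xE8, C3 = 0x1D, C4 = 0x15

C1: E(K, 0x5A) = 0x02.
C2: E(K, 0x70) = 0xE8.
C3: E(K, 0x3F) = 0x1D.
C4: E(K, 0x47) = 0x15.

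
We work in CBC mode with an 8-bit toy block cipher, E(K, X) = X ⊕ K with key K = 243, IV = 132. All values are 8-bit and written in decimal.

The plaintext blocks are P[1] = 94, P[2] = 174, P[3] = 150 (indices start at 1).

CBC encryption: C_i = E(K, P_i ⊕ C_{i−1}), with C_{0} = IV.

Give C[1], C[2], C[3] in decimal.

C[1] = 41, C[2] = 116, C[3] = 17

C[1]: P[1] ⊕ 132 = 218; E(K, 218) = 41.
C[2]: P[2] ⊕ 41 = 135; E(K, 135) = 116.
C[3]: P[3] ⊕ 116 = 226; E(K, 226) = 17.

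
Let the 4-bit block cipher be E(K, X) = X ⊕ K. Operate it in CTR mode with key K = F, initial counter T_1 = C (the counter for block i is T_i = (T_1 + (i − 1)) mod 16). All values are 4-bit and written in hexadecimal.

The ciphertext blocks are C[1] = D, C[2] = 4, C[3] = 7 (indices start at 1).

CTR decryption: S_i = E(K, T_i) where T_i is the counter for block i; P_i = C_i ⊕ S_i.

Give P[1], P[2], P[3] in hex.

P[1]: T = C, S = E(K, T) = 3; D ⊕ 3 = E.
P[2]: T = D, S = E(K, T) = 2; 4 ⊕ 2 = 6.
P[3]: T = E, S = E(K, T) = 1; 7 ⊕ 1 = 6.

P[1] = E, P[2] = 6, P[3] = 6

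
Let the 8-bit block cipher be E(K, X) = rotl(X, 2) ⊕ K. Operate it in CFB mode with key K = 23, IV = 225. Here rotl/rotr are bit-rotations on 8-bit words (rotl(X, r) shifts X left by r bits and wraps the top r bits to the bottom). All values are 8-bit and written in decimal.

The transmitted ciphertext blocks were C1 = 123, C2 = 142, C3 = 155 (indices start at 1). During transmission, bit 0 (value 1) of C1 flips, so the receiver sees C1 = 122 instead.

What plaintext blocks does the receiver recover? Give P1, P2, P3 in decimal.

CFB decryption: P_i = C_i ⊕ E(K, C_{i−1}), with C_{0} = IV.
Only C1 changed, to 122. In CFB, a change in C_i flips the same bit in P_i and garbles P_{i+1}. Decrypting the received ciphertext:
P1: E(K, 225) = 144; 122 ⊕ 144 = 234.
P2: E(K, 122) = 254; 142 ⊕ 254 = 112.
P3: E(K, 142) = 45; 155 ⊕ 45 = 182.
Blocks that differ from the original plaintext: P1, P2.

P1 = 234, P2 = 112, P3 = 182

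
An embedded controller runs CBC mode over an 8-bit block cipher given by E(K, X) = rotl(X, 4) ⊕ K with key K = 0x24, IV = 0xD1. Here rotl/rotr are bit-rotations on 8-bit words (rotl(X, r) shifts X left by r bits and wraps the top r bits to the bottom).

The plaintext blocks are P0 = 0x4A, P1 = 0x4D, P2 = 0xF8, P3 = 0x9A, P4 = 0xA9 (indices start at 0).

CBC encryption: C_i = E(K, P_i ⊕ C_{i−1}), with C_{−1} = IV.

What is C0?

C0 = 0x9D

C0: P0 ⊕ 0xD1 = 0x9B; E(K, 0x9B) = 0x9D.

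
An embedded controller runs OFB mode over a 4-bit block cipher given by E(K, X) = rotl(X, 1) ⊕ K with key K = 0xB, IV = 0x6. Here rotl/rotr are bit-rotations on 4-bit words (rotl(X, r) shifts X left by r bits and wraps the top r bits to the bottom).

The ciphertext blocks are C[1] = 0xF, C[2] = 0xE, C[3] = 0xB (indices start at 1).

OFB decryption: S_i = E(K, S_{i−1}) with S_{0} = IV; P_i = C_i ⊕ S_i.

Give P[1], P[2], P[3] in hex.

P[1] = 0x8, P[2] = 0xB, P[3] = 0xA

P[1]: S = E(K, 0x6) = 0x7; 0xF ⊕ 0x7 = 0x8.
P[2]: S = E(K, 0x7) = 0x5; 0xE ⊕ 0x5 = 0xB.
P[3]: S = E(K, 0x5) = 0x1; 0xB ⊕ 0x1 = 0xA.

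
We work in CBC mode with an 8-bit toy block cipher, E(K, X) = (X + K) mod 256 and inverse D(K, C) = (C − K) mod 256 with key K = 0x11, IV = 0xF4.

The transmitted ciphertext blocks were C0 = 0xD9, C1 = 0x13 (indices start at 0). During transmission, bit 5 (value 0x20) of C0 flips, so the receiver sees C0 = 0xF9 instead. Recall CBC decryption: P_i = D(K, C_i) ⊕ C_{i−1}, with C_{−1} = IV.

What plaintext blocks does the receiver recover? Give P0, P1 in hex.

P0 = 0x1C, P1 = 0xFB

Only C0 changed, to 0xF9. In CBC, a change in C_i garbles P_i and flips the same bit in P_{i+1}. Decrypting the received ciphertext:
P0: D(K, 0xF9) = 0xE8; 0xE8 ⊕ 0xF4 = 0x1C.
P1: D(K, 0x13) = 0x02; 0x02 ⊕ 0xF9 = 0xFB.
Blocks that differ from the original plaintext: P0, P1.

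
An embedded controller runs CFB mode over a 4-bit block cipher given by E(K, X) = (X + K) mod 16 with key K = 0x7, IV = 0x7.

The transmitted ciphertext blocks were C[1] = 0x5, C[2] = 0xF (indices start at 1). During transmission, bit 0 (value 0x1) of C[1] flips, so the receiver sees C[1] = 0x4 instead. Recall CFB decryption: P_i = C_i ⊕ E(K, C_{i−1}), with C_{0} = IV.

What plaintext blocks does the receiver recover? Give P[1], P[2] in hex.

P[1] = 0xA, P[2] = 0x4

Only C[1] changed, to 0x4. In CFB, a change in C_i flips the same bit in P_i and garbles P_{i+1}. Decrypting the received ciphertext:
P[1]: E(K, 0x7) = 0xE; 0x4 ⊕ 0xE = 0xA.
P[2]: E(K, 0x4) = 0xB; 0xF ⊕ 0xB = 0x4.
Blocks that differ from the original plaintext: P[1], P[2].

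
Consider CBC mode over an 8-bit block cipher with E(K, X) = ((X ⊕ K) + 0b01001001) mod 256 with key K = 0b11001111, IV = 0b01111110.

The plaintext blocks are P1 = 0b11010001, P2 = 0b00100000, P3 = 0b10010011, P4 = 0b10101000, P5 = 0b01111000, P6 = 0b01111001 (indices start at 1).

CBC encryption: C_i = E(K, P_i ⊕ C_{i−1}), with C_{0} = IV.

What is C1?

C1: P1 ⊕ 0b01111110 = 0b10101111; E(K, 0b10101111) = 0b10101001.

C1 = 0b10101001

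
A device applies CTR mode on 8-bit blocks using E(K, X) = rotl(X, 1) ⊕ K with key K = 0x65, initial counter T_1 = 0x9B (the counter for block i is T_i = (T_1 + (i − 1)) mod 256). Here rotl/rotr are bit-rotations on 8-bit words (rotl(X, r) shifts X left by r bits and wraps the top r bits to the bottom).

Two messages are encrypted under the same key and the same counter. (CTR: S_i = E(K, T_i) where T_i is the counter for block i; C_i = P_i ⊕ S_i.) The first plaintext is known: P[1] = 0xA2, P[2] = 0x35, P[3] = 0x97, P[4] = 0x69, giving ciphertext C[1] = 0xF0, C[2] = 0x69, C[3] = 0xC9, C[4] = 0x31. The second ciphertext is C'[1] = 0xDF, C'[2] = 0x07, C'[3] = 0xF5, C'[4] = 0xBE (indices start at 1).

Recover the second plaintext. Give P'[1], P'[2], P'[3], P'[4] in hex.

P'[1] = 0x8D, P'[2] = 0x5B, P'[3] = 0xAB, P'[4] = 0xE6

In CTR with a reused counter, both messages share the same keystream S_i, so C_i ⊕ C'_i = P_i ⊕ P'_i and thus P'_i = P_i ⊕ C_i ⊕ C'_i.
P'[1]: 0xA2 ⊕ 0xF0 ⊕ 0xDF = 0x8D.
P'[2]: 0x35 ⊕ 0x69 ⊕ 0x07 = 0x5B.
P'[3]: 0x97 ⊕ 0xC9 ⊕ 0xF5 = 0xAB.
P'[4]: 0x69 ⊕ 0x31 ⊕ 0xBE = 0xE6.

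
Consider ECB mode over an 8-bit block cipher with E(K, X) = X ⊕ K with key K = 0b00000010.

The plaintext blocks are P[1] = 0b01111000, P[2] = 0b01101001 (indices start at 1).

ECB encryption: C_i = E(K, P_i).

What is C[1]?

C[1] = 0b01111010

C[1]: E(K, 0b01111000) = 0b01111010.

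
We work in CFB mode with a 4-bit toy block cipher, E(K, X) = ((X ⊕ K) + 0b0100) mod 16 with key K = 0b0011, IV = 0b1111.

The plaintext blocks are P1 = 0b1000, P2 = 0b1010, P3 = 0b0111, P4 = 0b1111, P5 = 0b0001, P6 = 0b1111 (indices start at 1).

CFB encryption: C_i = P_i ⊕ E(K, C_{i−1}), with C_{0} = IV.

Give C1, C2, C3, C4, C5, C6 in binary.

C1 = 0b1000, C2 = 0b0101, C3 = 0b1101, C4 = 0b1101, C5 = 0b0011, C6 = 0b1011

C1: E(K, 0b1111) = 0b0000; 0b1000 ⊕ 0b0000 = 0b1000.
C2: E(K, 0b1000) = 0b1111; 0b1010 ⊕ 0b1111 = 0b0101.
C3: E(K, 0b0101) = 0b1010; 0b0111 ⊕ 0b1010 = 0b1101.
C4: E(K, 0b1101) = 0b0010; 0b1111 ⊕ 0b0010 = 0b1101.
C5: E(K, 0b1101) = 0b0010; 0b0001 ⊕ 0b0010 = 0b0011.
C6: E(K, 0b0011) = 0b0100; 0b1111 ⊕ 0b0100 = 0b1011.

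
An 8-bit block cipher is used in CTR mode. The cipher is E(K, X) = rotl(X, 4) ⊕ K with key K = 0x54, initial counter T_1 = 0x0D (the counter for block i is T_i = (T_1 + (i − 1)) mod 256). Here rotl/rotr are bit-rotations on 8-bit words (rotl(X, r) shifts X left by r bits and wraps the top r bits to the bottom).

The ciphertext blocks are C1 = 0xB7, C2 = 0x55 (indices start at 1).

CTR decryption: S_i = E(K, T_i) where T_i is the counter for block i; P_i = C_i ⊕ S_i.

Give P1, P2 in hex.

P1 = 0x33, P2 = 0xE1

P1: T = 0x0D, S = E(K, T) = 0x84; 0xB7 ⊕ 0x84 = 0x33.
P2: T = 0x0E, S = E(K, T) = 0xB4; 0x55 ⊕ 0xB4 = 0xE1.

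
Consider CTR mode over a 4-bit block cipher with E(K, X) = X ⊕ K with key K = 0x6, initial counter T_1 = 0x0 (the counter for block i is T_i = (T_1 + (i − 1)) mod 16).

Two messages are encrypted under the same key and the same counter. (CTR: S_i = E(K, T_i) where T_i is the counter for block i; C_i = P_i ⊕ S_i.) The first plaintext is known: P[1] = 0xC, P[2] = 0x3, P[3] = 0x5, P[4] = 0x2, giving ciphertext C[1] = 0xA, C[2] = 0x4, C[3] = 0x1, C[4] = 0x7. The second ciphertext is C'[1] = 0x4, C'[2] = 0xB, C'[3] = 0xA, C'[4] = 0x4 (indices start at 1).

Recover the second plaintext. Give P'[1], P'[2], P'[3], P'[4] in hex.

P'[1] = 0x2, P'[2] = 0xC, P'[3] = 0xE, P'[4] = 0x1

In CTR with a reused counter, both messages share the same keystream S_i, so C_i ⊕ C'_i = P_i ⊕ P'_i and thus P'_i = P_i ⊕ C_i ⊕ C'_i.
P'[1]: 0xC ⊕ 0xA ⊕ 0x4 = 0x2.
P'[2]: 0x3 ⊕ 0x4 ⊕ 0xB = 0xC.
P'[3]: 0x5 ⊕ 0x1 ⊕ 0xA = 0xE.
P'[4]: 0x2 ⊕ 0x7 ⊕ 0x4 = 0x1.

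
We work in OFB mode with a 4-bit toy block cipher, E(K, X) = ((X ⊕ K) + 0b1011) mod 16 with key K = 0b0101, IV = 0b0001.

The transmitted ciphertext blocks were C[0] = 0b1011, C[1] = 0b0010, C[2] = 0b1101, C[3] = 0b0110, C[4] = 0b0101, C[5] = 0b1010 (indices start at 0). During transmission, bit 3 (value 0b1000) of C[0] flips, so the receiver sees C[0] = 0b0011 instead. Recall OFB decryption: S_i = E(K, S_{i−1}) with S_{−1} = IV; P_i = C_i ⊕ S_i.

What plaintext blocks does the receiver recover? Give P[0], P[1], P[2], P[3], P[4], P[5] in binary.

Only C[0] changed, to 0b0011. In OFB, a change in C_i flips the same bit in P_i only; the keystream is unaffected. Decrypting the received ciphertext:
P[0]: S = E(K, 0b0001) = 0b1111; 0b0011 ⊕ 0b1111 = 0b1100.
P[1]: S = E(K, 0b1111) = 0b0101; 0b0010 ⊕ 0b0101 = 0b0111.
P[2]: S = E(K, 0b0101) = 0b1011; 0b1101 ⊕ 0b1011 = 0b0110.
P[3]: S = E(K, 0b1011) = 0b1001; 0b0110 ⊕ 0b1001 = 0b1111.
P[4]: S = E(K, 0b1001) = 0b0111; 0b0101 ⊕ 0b0111 = 0b0010.
P[5]: S = E(K, 0b0111) = 0b1101; 0b1010 ⊕ 0b1101 = 0b0111.
Blocks that differ from the original plaintext: P[0].

P[0] = 0b1100, P[1] = 0b0111, P[2] = 0b0110, P[3] = 0b1111, P[4] = 0b0010, P[5] = 0b0111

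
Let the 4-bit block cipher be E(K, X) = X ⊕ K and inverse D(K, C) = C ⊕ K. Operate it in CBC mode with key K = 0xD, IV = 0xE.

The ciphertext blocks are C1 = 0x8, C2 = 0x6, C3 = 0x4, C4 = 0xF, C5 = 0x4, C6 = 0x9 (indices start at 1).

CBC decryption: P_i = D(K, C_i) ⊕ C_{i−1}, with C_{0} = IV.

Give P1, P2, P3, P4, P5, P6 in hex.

P1: D(K, 0x8) = 0x5; 0x5 ⊕ 0xE = 0xB.
P2: D(K, 0x6) = 0xB; 0xB ⊕ 0x8 = 0x3.
P3: D(K, 0x4) = 0x9; 0x9 ⊕ 0x6 = 0xF.
P4: D(K, 0xF) = 0x2; 0x2 ⊕ 0x4 = 0x6.
P5: D(K, 0x4) = 0x9; 0x9 ⊕ 0xF = 0x6.
P6: D(K, 0x9) = 0x4; 0x4 ⊕ 0x4 = 0x0.

P1 = 0xB, P2 = 0x3, P3 = 0xF, P4 = 0x6, P5 = 0x6, P6 = 0x0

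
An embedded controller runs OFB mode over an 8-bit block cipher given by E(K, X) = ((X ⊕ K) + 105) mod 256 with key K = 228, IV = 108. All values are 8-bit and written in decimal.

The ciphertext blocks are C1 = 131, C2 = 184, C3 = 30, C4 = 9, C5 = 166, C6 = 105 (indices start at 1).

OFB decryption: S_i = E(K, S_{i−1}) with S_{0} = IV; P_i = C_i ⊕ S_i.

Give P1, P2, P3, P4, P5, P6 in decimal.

P1 = 114, P2 = 198, P3 = 29, P4 = 89, P5 = 187, P6 = 11

P1: S = E(K, 108) = 241; 131 ⊕ 241 = 114.
P2: S = E(K, 241) = 126; 184 ⊕ 126 = 198.
P3: S = E(K, 126) = 3; 30 ⊕ 3 = 29.
P4: S = E(K, 3) = 80; 9 ⊕ 80 = 89.
P5: S = E(K, 80) = 29; 166 ⊕ 29 = 187.
P6: S = E(K, 29) = 98; 105 ⊕ 98 = 11.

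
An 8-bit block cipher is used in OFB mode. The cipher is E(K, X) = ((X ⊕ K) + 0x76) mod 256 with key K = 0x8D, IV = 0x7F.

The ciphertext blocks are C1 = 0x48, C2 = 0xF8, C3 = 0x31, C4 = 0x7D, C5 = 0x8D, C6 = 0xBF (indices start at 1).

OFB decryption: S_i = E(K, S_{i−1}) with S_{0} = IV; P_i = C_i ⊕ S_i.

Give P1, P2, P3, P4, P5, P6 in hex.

P1: S = E(K, 0x7F) = 0x68; 0x48 ⊕ 0x68 = 0x20.
P2: S = E(K, 0x68) = 0x5B; 0xF8 ⊕ 0x5B = 0xA3.
P3: S = E(K, 0x5B) = 0x4C; 0x31 ⊕ 0x4C = 0x7D.
P4: S = E(K, 0x4C) = 0x37; 0x7D ⊕ 0x37 = 0x4A.
P5: S = E(K, 0x37) = 0x30; 0x8D ⊕ 0x30 = 0xBD.
P6: S = E(K, 0x30) = 0x33; 0xBF ⊕ 0x33 = 0x8C.

P1 = 0x20, P2 = 0xA3, P3 = 0x7D, P4 = 0x4A, P5 = 0xBD, P6 = 0x8C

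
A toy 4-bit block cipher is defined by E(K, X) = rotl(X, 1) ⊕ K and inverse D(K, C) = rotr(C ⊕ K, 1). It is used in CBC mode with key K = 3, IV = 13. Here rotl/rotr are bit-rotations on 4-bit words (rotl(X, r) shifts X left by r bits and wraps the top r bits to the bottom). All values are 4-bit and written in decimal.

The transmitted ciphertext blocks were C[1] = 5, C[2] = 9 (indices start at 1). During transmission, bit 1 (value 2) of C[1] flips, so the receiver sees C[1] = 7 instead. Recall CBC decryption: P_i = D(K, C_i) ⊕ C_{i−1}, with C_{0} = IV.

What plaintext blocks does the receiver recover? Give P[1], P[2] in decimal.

Only C[1] changed, to 7. In CBC, a change in C_i garbles P_i and flips the same bit in P_{i+1}. Decrypting the received ciphertext:
P[1]: D(K, 7) = 2; 2 ⊕ 13 = 15.
P[2]: D(K, 9) = 5; 5 ⊕ 7 = 2.
Blocks that differ from the original plaintext: P[1], P[2].

P[1] = 15, P[2] = 2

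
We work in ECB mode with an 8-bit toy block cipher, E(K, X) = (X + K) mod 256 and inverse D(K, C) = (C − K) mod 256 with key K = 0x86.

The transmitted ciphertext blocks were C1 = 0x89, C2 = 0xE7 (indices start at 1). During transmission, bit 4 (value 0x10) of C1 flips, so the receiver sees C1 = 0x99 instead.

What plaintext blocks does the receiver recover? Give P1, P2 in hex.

P1 = 0x13, P2 = 0x61

ECB decryption: P_i = D(K, C_i).
Only C1 changed, to 0x99. In ECB, a change in C_i affects only P_i. Decrypting the received ciphertext:
P1: D(K, 0x99) = 0x13.
P2: D(K, 0xE7) = 0x61.
Blocks that differ from the original plaintext: P1.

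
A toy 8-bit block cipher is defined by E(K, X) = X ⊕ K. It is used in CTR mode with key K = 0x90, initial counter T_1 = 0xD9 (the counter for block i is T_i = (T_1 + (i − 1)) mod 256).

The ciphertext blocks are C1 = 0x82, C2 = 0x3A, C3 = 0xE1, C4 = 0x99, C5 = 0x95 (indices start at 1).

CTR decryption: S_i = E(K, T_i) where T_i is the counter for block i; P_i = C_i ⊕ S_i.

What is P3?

P3 = 0xAA

P3: T = 0xDB, S = E(K, T) = 0x4B; 0xE1 ⊕ 0x4B = 0xAA.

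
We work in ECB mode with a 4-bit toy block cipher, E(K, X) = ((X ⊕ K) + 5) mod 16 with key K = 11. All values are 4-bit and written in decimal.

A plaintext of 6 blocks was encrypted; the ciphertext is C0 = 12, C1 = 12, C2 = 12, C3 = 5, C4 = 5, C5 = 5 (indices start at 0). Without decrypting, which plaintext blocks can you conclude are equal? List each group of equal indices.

P0 = P1 = P2; P3 = P4 = P5

ECB encrypts each block independently with the same key, so equal ciphertext blocks imply equal plaintext blocks.
C0 = C1 = C2 = 12, so P0 = P1 = P2.
C3 = C4 = C5 = 5, so P3 = P4 = P5.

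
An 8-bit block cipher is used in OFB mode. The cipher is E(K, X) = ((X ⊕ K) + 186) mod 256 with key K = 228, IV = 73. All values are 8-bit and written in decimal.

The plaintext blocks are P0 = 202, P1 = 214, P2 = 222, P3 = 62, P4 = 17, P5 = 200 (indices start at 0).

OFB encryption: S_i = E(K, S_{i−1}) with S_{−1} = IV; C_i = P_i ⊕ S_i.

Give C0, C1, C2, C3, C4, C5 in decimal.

C0: S = E(K, 73) = 103; 202 ⊕ 103 = 173.
C1: S = E(K, 103) = 61; 214 ⊕ 61 = 235.
C2: S = E(K, 61) = 147; 222 ⊕ 147 = 77.
C3: S = E(K, 147) = 49; 62 ⊕ 49 = 15.
C4: S = E(K, 49) = 143; 17 ⊕ 143 = 158.
C5: S = E(K, 143) = 37; 200 ⊕ 37 = 237.

C0 = 173, C1 = 235, C2 = 77, C3 = 15, C4 = 158, C5 = 237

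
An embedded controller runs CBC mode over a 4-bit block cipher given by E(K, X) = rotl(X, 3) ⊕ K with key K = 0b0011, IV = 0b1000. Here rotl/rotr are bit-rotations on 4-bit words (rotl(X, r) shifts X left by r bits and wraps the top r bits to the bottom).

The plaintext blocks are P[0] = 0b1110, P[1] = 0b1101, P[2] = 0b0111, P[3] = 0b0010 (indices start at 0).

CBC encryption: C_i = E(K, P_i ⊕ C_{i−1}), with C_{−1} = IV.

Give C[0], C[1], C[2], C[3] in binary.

C[0]: P[0] ⊕ 0b1000 = 0b0110; E(K, 0b0110) = 0b0000.
C[1]: P[1] ⊕ 0b0000 = 0b1101; E(K, 0b1101) = 0b1101.
C[2]: P[2] ⊕ 0b1101 = 0b1010; E(K, 0b1010) = 0b0110.
C[3]: P[3] ⊕ 0b0110 = 0b0100; E(K, 0b0100) = 0b0001.

C[0] = 0b0000, C[1] = 0b1101, C[2] = 0b0110, C[3] = 0b0001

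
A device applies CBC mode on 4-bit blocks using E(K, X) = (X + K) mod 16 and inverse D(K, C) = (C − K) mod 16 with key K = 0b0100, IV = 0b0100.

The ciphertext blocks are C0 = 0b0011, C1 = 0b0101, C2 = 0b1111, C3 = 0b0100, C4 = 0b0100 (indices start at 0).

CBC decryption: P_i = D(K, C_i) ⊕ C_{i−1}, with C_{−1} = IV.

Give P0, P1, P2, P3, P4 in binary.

P0: D(K, 0b0011) = 0b1111; 0b1111 ⊕ 0b0100 = 0b1011.
P1: D(K, 0b0101) = 0b0001; 0b0001 ⊕ 0b0011 = 0b0010.
P2: D(K, 0b1111) = 0b1011; 0b1011 ⊕ 0b0101 = 0b1110.
P3: D(K, 0b0100) = 0b0000; 0b0000 ⊕ 0b1111 = 0b1111.
P4: D(K, 0b0100) = 0b0000; 0b0000 ⊕ 0b0100 = 0b0100.

P0 = 0b1011, P1 = 0b0010, P2 = 0b1110, P3 = 0b1111, P4 = 0b0100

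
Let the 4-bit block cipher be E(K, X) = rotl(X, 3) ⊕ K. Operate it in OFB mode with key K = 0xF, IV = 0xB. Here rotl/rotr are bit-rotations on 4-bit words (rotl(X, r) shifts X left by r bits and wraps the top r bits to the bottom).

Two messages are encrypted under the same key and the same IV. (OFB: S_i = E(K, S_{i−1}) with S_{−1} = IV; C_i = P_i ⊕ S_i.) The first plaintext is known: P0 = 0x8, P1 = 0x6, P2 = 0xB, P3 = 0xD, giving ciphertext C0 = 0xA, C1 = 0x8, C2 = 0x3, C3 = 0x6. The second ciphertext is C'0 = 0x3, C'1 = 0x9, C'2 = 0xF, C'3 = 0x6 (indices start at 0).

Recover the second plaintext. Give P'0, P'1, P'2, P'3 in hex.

P'0 = 0x1, P'1 = 0x7, P'2 = 0x7, P'3 = 0xD

In OFB with a reused IV, both messages share the same keystream S_i, so C_i ⊕ C'_i = P_i ⊕ P'_i and thus P'_i = P_i ⊕ C_i ⊕ C'_i.
P'0: 0x8 ⊕ 0xA ⊕ 0x3 = 0x1.
P'1: 0x6 ⊕ 0x8 ⊕ 0x9 = 0x7.
P'2: 0xB ⊕ 0x3 ⊕ 0xF = 0x7.
P'3: 0xD ⊕ 0x6 ⊕ 0x6 = 0xD.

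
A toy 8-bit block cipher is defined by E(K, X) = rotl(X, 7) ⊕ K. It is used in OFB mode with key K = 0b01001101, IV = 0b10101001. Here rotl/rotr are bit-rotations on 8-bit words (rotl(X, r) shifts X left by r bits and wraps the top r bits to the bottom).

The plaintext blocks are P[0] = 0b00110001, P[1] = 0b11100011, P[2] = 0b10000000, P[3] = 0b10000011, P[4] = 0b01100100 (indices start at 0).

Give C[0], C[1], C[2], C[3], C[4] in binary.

C[0] = 0b10101000, C[1] = 0b01100010, C[2] = 0b00001101, C[3] = 0b00001000, C[4] = 0b11101100

OFB encryption: S_i = E(K, S_{i−1}) with S_{−1} = IV; C_i = P_i ⊕ S_i.
C[0]: S = E(K, 0b10101001) = 0b10011001; 0b00110001 ⊕ 0b10011001 = 0b10101000.
C[1]: S = E(K, 0b10011001) = 0b10000001; 0b11100011 ⊕ 0b10000001 = 0b01100010.
C[2]: S = E(K, 0b10000001) = 0b10001101; 0b10000000 ⊕ 0b10001101 = 0b00001101.
C[3]: S = E(K, 0b10001101) = 0b10001011; 0b10000011 ⊕ 0b10001011 = 0b00001000.
C[4]: S = E(K, 0b10001011) = 0b10001000; 0b01100100 ⊕ 0b10001000 = 0b11101100.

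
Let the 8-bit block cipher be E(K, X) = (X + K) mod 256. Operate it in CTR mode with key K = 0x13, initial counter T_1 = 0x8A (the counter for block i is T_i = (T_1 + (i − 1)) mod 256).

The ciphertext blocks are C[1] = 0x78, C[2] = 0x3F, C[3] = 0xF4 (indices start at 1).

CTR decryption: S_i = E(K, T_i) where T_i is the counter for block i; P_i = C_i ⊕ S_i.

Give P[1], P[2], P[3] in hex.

P[1] = 0xE5, P[2] = 0xA1, P[3] = 0x6B

P[1]: T = 0x8A, S = E(K, T) = 0x9D; 0x78 ⊕ 0x9D = 0xE5.
P[2]: T = 0x8B, S = E(K, T) = 0x9E; 0x3F ⊕ 0x9E = 0xA1.
P[3]: T = 0x8C, S = E(K, T) = 0x9F; 0xF4 ⊕ 0x9F = 0x6B.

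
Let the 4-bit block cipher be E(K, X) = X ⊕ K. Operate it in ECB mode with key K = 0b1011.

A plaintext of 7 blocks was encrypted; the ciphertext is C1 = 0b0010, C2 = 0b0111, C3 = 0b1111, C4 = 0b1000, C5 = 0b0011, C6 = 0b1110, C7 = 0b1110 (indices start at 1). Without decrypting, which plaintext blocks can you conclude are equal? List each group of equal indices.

P6 = P7

ECB encrypts each block independently with the same key, so equal ciphertext blocks imply equal plaintext blocks.
C6 = C7 = 0b1110, so P6 = P7.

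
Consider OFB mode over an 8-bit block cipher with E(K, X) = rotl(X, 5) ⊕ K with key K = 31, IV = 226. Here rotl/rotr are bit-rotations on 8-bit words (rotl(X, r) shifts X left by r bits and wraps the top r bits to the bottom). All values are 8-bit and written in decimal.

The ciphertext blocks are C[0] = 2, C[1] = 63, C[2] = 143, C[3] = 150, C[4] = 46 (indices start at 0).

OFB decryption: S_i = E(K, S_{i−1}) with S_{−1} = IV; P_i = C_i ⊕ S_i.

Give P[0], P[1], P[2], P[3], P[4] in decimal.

P[0] = 65, P[1] = 72, P[2] = 126, P[3] = 183, P[4] = 21

P[0]: S = E(K, 226) = 67; 2 ⊕ 67 = 65.
P[1]: S = E(K, 67) = 119; 63 ⊕ 119 = 72.
P[2]: S = E(K, 119) = 241; 143 ⊕ 241 = 126.
P[3]: S = E(K, 241) = 33; 150 ⊕ 33 = 183.
P[4]: S = E(K, 33) = 59; 46 ⊕ 59 = 21.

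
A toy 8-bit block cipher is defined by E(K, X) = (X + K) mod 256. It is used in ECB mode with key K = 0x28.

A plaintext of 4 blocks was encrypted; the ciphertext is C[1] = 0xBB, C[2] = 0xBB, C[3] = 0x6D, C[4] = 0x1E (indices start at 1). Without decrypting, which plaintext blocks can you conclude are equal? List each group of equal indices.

ECB encrypts each block independently with the same key, so equal ciphertext blocks imply equal plaintext blocks.
C[1] = C[2] = 0xBB, so P[1] = P[2].

P[1] = P[2]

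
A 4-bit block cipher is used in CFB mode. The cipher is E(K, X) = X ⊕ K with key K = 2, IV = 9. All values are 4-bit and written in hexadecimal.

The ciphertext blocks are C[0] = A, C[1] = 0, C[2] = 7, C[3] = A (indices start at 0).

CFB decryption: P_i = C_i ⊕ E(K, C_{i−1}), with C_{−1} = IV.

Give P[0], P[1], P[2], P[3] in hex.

P[0] = 1, P[1] = 8, P[2] = 5, P[3] = F

P[0]: E(K, 9) = B; A ⊕ B = 1.
P[1]: E(K, A) = 8; 0 ⊕ 8 = 8.
P[2]: E(K, 0) = 2; 7 ⊕ 2 = 5.
P[3]: E(K, 7) = 5; A ⊕ 5 = F.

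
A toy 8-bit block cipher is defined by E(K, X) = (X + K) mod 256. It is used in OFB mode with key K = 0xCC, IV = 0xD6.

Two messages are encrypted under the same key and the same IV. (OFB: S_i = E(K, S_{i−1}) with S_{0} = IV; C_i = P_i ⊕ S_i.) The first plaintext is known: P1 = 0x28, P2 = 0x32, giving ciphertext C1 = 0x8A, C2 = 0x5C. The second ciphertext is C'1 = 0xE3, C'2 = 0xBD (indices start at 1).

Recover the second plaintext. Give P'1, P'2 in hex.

In OFB with a reused IV, both messages share the same keystream S_i, so C_i ⊕ C'_i = P_i ⊕ P'_i and thus P'_i = P_i ⊕ C_i ⊕ C'_i.
P'1: 0x28 ⊕ 0x8A ⊕ 0xE3 = 0x41.
P'2: 0x32 ⊕ 0x5C ⊕ 0xBD = 0xD3.

P'1 = 0x41, P'2 = 0xD3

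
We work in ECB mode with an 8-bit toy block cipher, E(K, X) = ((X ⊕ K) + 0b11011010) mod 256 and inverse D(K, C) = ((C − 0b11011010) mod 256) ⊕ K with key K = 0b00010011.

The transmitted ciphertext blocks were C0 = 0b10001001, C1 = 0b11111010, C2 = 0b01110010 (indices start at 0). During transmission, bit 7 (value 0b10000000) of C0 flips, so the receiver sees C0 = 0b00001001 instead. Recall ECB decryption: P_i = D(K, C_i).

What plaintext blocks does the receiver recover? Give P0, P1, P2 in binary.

P0 = 0b00111100, P1 = 0b00110011, P2 = 0b10001011

Only C0 changed, to 0b00001001. In ECB, a change in C_i affects only P_i. Decrypting the received ciphertext:
P0: D(K, 0b00001001) = 0b00111100.
P1: D(K, 0b11111010) = 0b00110011.
P2: D(K, 0b01110010) = 0b10001011.
Blocks that differ from the original plaintext: P0.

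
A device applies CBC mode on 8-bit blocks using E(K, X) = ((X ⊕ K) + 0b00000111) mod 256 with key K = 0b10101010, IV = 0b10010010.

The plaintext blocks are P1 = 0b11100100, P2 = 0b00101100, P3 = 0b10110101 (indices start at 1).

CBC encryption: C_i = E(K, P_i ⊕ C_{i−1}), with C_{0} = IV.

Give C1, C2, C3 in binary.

C1 = 0b11100011, C2 = 0b01101100, C3 = 0b01111010

C1: P1 ⊕ 0b10010010 = 0b01110110; E(K, 0b01110110) = 0b11100011.
C2: P2 ⊕ 0b11100011 = 0b11001111; E(K, 0b11001111) = 0b01101100.
C3: P3 ⊕ 0b01101100 = 0b11011001; E(K, 0b11011001) = 0b01111010.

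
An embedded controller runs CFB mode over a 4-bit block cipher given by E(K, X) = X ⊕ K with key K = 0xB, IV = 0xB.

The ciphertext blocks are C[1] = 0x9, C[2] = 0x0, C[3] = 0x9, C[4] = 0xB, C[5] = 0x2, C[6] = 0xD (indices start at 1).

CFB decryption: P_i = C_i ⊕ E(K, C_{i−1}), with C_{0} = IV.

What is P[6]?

P[6]: E(K, 0x2) = 0x9; 0xD ⊕ 0x9 = 0x4.

P[6] = 0x4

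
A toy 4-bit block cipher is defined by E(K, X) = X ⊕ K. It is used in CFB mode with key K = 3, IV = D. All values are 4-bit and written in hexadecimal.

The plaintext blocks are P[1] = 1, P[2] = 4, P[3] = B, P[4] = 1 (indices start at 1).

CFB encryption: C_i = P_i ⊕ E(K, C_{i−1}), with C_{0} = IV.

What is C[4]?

C[4] = 2

C[1]: E(K, D) = E; 1 ⊕ E = F.
C[2]: E(K, F) = C; 4 ⊕ C = 8.
C[3]: E(K, 8) = B; B ⊕ B = 0.
C[4]: E(K, 0) = 3; 1 ⊕ 3 = 2.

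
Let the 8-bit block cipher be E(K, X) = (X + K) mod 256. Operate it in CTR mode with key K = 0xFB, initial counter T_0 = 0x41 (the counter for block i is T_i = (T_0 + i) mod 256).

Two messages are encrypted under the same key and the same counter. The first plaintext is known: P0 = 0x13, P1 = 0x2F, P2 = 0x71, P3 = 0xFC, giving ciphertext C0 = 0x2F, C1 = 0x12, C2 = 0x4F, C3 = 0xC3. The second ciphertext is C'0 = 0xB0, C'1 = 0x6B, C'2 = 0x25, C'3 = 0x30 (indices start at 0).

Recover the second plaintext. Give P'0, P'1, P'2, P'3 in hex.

P'0 = 0x8C, P'1 = 0x56, P'2 = 0x1B, P'3 = 0x0F

In CTR with a reused counter, both messages share the same keystream S_i, so C_i ⊕ C'_i = P_i ⊕ P'_i and thus P'_i = P_i ⊕ C_i ⊕ C'_i.
P'0: 0x13 ⊕ 0x2F ⊕ 0xB0 = 0x8C.
P'1: 0x2F ⊕ 0x12 ⊕ 0x6B = 0x56.
P'2: 0x71 ⊕ 0x4F ⊕ 0x25 = 0x1B.
P'3: 0xFC ⊕ 0xC3 ⊕ 0x30 = 0x0F.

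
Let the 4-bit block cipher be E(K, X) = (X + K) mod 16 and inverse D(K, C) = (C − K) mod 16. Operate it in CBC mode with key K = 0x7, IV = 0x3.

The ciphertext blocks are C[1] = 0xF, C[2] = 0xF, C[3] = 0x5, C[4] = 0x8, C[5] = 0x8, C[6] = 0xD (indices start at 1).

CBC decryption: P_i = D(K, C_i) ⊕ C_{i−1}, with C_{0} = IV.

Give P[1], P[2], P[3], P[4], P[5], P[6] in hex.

P[1]: D(K, 0xF) = 0x8; 0x8 ⊕ 0x3 = 0xB.
P[2]: D(K, 0xF) = 0x8; 0x8 ⊕ 0xF = 0x7.
P[3]: D(K, 0x5) = 0xE; 0xE ⊕ 0xF = 0x1.
P[4]: D(K, 0x8) = 0x1; 0x1 ⊕ 0x5 = 0x4.
P[5]: D(K, 0x8) = 0x1; 0x1 ⊕ 0x8 = 0x9.
P[6]: D(K, 0xD) = 0x6; 0x6 ⊕ 0x8 = 0xE.

P[1] = 0xB, P[2] = 0x7, P[3] = 0x1, P[4] = 0x4, P[5] = 0x9, P[6] = 0xE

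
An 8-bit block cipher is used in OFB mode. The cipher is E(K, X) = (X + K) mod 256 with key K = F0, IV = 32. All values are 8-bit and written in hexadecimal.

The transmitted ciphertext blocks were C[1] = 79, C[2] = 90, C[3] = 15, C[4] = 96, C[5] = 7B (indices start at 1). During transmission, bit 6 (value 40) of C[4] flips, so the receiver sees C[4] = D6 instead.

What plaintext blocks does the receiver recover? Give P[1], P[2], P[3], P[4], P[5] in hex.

OFB decryption: S_i = E(K, S_{i−1}) with S_{0} = IV; P_i = C_i ⊕ S_i.
Only C[4] changed, to D6. In OFB, a change in C_i flips the same bit in P_i only; the keystream is unaffected. Decrypting the received ciphertext:
P[1]: S = E(K, 32) = 22; 79 ⊕ 22 = 5B.
P[2]: S = E(K, 22) = 12; 90 ⊕ 12 = 82.
P[3]: S = E(K, 12) = 02; 15 ⊕ 02 = 17.
P[4]: S = E(K, 02) = F2; D6 ⊕ F2 = 24.
P[5]: S = E(K, F2) = E2; 7B ⊕ E2 = 99.
Blocks that differ from the original plaintext: P[4].

P[1] = 5B, P[2] = 82, P[3] = 17, P[4] = 24, P[5] = 99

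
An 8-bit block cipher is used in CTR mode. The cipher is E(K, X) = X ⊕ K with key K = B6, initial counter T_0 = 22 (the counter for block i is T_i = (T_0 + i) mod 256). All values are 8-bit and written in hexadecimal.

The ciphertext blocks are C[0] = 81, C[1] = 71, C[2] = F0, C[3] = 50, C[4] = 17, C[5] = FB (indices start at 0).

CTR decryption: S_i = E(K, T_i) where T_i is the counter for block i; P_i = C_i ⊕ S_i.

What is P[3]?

P[3] = C3

P[3]: T = 25, S = E(K, T) = 93; 50 ⊕ 93 = C3.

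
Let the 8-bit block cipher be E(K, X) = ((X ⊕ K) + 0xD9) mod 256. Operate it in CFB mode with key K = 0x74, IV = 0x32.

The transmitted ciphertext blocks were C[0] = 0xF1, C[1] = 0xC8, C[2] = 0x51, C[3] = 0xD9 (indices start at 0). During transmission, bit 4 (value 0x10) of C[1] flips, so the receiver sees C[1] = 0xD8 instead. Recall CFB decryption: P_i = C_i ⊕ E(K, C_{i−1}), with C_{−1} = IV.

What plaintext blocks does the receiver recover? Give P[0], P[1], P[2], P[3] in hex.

P[0] = 0xEE, P[1] = 0x86, P[2] = 0xD4, P[3] = 0x27

Only C[1] changed, to 0xD8. In CFB, a change in C_i flips the same bit in P_i and garbles P_{i+1}. Decrypting the received ciphertext:
P[0]: E(K, 0x32) = 0x1F; 0xF1 ⊕ 0x1F = 0xEE.
P[1]: E(K, 0xF1) = 0x5E; 0xD8 ⊕ 0x5E = 0x86.
P[2]: E(K, 0xD8) = 0x85; 0x51 ⊕ 0x85 = 0xD4.
P[3]: E(K, 0x51) = 0xFE; 0xD9 ⊕ 0xFE = 0x27.
Blocks that differ from the original plaintext: P[1], P[2].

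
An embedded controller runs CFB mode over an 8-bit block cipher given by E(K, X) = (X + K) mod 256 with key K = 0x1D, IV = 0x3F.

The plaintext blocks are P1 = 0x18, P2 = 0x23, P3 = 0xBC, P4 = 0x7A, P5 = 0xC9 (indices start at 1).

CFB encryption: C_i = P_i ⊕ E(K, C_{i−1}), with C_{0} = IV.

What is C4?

C4 = 0x7A

C1: E(K, 0x3F) = 0x5C; 0x18 ⊕ 0x5C = 0x44.
C2: E(K, 0x44) = 0x61; 0x23 ⊕ 0x61 = 0x42.
C3: E(K, 0x42) = 0x5F; 0xBC ⊕ 0x5F = 0xE3.
C4: E(K, 0xE3) = 0x00; 0x7A ⊕ 0x00 = 0x7A.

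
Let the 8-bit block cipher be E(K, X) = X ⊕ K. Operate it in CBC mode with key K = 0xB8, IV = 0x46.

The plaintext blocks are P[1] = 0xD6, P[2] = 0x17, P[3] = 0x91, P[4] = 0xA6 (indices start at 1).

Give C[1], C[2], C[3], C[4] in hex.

C[1] = 0x28, C[2] = 0x87, C[3] = 0xAE, C[4] = 0xB0

CBC encryption: C_i = E(K, P_i ⊕ C_{i−1}), with C_{0} = IV.
C[1]: P[1] ⊕ 0x46 = 0x90; E(K, 0x90) = 0x28.
C[2]: P[2] ⊕ 0x28 = 0x3F; E(K, 0x3F) = 0x87.
C[3]: P[3] ⊕ 0x87 = 0x16; E(K, 0x16) = 0xAE.
C[4]: P[4] ⊕ 0xAE = 0x08; E(K, 0x08) = 0xB0.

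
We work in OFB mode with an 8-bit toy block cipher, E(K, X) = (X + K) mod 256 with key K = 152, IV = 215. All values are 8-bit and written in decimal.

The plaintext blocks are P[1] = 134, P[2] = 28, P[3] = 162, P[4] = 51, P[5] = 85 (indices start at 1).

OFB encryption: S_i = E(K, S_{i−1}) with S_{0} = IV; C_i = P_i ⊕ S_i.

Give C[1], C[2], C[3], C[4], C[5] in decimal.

C[1] = 233, C[2] = 27, C[3] = 61, C[4] = 4, C[5] = 154

C[1]: S = E(K, 215) = 111; 134 ⊕ 111 = 233.
C[2]: S = E(K, 111) = 7; 28 ⊕ 7 = 27.
C[3]: S = E(K, 7) = 159; 162 ⊕ 159 = 61.
C[4]: S = E(K, 159) = 55; 51 ⊕ 55 = 4.
C[5]: S = E(K, 55) = 207; 85 ⊕ 207 = 154.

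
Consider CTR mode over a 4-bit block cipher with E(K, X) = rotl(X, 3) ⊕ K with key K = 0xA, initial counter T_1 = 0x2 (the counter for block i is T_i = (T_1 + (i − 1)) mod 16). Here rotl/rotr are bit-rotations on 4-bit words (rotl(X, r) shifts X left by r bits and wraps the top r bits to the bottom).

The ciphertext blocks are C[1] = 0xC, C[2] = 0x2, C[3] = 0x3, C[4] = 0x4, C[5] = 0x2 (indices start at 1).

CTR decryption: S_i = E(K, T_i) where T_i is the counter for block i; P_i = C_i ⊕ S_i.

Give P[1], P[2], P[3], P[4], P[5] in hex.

P[1] = 0x7, P[2] = 0x1, P[3] = 0xB, P[4] = 0x4, P[5] = 0xB

P[1]: T = 0x2, S = E(K, T) = 0xB; 0xC ⊕ 0xB = 0x7.
P[2]: T = 0x3, S = E(K, T) = 0x3; 0x2 ⊕ 0x3 = 0x1.
P[3]: T = 0x4, S = E(K, T) = 0x8; 0x3 ⊕ 0x8 = 0xB.
P[4]: T = 0x5, S = E(K, T) = 0x0; 0x4 ⊕ 0x0 = 0x4.
P[5]: T = 0x6, S = E(K, T) = 0x9; 0x2 ⊕ 0x9 = 0xB.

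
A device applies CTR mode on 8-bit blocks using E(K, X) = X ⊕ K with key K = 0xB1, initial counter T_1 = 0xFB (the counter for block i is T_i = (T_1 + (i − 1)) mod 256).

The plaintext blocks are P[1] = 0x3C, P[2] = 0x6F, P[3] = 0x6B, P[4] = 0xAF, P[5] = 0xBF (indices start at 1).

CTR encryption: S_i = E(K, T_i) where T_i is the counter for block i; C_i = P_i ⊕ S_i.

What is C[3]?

C[3] = 0x27

C[1]: T = 0xFB, S = E(K, T) = 0x4A; 0x3C ⊕ 0x4A = 0x76.
C[2]: T = 0xFC, S = E(K, T) = 0x4D; 0x6F ⊕ 0x4D = 0x22.
C[3]: T = 0xFD, S = E(K, T) = 0x4C; 0x6B ⊕ 0x4C = 0x27.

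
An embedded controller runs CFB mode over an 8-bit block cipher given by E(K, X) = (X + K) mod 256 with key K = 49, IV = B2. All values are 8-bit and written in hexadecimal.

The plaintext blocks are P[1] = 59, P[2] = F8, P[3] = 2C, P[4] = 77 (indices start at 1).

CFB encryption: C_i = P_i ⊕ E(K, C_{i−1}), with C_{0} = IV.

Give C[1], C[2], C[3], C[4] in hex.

C[1]: E(K, B2) = FB; 59 ⊕ FB = A2.
C[2]: E(K, A2) = EB; F8 ⊕ EB = 13.
C[3]: E(K, 13) = 5C; 2C ⊕ 5C = 70.
C[4]: E(K, 70) = B9; 77 ⊕ B9 = CE.

C[1] = A2, C[2] = 13, C[3] = 70, C[4] = CE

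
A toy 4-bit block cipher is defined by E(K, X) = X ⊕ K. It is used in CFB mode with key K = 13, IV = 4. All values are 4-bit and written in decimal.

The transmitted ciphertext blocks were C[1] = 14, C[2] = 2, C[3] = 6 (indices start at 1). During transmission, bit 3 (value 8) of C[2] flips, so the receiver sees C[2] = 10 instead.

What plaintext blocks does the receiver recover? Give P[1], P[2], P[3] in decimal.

P[1] = 7, P[2] = 9, P[3] = 1

CFB decryption: P_i = C_i ⊕ E(K, C_{i−1}), with C_{0} = IV.
Only C[2] changed, to 10. In CFB, a change in C_i flips the same bit in P_i and garbles P_{i+1}. Decrypting the received ciphertext:
P[1]: E(K, 4) = 9; 14 ⊕ 9 = 7.
P[2]: E(K, 14) = 3; 10 ⊕ 3 = 9.
P[3]: E(K, 10) = 7; 6 ⊕ 7 = 1.
Blocks that differ from the original plaintext: P[2], P[3].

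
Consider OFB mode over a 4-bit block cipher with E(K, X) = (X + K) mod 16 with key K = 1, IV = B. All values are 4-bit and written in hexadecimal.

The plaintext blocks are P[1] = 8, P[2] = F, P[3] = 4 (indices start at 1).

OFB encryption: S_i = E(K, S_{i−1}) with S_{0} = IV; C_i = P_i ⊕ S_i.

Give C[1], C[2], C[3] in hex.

C[1] = 4, C[2] = 2, C[3] = A

C[1]: S = E(K, B) = C; 8 ⊕ C = 4.
C[2]: S = E(K, C) = D; F ⊕ D = 2.
C[3]: S = E(K, D) = E; 4 ⊕ E = A.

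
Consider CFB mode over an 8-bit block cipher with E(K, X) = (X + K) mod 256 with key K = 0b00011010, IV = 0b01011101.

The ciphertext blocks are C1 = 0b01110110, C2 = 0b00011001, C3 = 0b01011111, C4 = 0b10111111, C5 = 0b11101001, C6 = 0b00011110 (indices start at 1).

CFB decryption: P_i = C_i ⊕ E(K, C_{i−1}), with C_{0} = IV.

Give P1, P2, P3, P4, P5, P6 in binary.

P1: E(K, 0b01011101) = 0b01110111; 0b01110110 ⊕ 0b01110111 = 0b00000001.
P2: E(K, 0b01110110) = 0b10010000; 0b00011001 ⊕ 0b10010000 = 0b10001001.
P3: E(K, 0b00011001) = 0b00110011; 0b01011111 ⊕ 0b00110011 = 0b01101100.
P4: E(K, 0b01011111) = 0b01111001; 0b10111111 ⊕ 0b01111001 = 0b11000110.
P5: E(K, 0b10111111) = 0b11011001; 0b11101001 ⊕ 0b11011001 = 0b00110000.
P6: E(K, 0b11101001) = 0b00000011; 0b00011110 ⊕ 0b00000011 = 0b00011101.

P1 = 0b00000001, P2 = 0b10001001, P3 = 0b01101100, P4 = 0b11000110, P5 = 0b00110000, P6 = 0b00011101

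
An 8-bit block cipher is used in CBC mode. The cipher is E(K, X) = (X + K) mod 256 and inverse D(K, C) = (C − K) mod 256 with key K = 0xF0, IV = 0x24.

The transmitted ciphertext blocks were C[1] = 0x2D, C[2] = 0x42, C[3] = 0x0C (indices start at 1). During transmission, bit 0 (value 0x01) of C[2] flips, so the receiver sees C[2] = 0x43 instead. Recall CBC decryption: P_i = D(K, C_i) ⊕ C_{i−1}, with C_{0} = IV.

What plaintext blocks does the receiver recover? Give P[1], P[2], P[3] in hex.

Only C[2] changed, to 0x43. In CBC, a change in C_i garbles P_i and flips the same bit in P_{i+1}. Decrypting the received ciphertext:
P[1]: D(K, 0x2D) = 0x3D; 0x3D ⊕ 0x24 = 0x19.
P[2]: D(K, 0x43) = 0x53; 0x53 ⊕ 0x2D = 0x7E.
P[3]: D(K, 0x0C) = 0x1C; 0x1C ⊕ 0x43 = 0x5F.
Blocks that differ from the original plaintext: P[2], P[3].

P[1] = 0x19, P[2] = 0x7E, P[3] = 0x5F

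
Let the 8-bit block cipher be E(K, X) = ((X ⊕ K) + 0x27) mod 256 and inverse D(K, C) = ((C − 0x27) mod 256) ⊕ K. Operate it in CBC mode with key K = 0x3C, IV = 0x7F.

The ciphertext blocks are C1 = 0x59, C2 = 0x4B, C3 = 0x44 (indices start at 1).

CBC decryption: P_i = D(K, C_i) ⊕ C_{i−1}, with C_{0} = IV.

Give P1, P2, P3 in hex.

P1: D(K, 0x59) = 0x0E; 0x0E ⊕ 0x7F = 0x71.
P2: D(K, 0x4B) = 0x18; 0x18 ⊕ 0x59 = 0x41.
P3: D(K, 0x44) = 0x21; 0x21 ⊕ 0x4B = 0x6A.

P1 = 0x71, P2 = 0x41, P3 = 0x6A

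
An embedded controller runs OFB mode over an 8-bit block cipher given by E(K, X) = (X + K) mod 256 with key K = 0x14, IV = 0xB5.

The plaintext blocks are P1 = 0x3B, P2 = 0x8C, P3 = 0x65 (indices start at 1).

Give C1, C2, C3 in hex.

OFB encryption: S_i = E(K, S_{i−1}) with S_{0} = IV; C_i = P_i ⊕ S_i.
C1: S = E(K, 0xB5) = 0xC9; 0x3B ⊕ 0xC9 = 0xF2.
C2: S = E(K, 0xC9) = 0xDD; 0x8C ⊕ 0xDD = 0x51.
C3: S = E(K, 0xDD) = 0xF1; 0x65 ⊕ 0xF1 = 0x94.

C1 = 0xF2, C2 = 0x51, C3 = 0x94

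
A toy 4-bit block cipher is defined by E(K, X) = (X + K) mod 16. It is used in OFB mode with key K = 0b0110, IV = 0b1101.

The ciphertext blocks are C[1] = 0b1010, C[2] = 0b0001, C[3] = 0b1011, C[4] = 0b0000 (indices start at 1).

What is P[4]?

OFB decryption: S_i = E(K, S_{i−1}) with S_{0} = IV; P_i = C_i ⊕ S_i.
P[1]: S = E(K, 0b1101) = 0b0011; 0b1010 ⊕ 0b0011 = 0b1001.
P[2]: S = E(K, 0b0011) = 0b1001; 0b0001 ⊕ 0b1001 = 0b1000.
P[3]: S = E(K, 0b1001) = 0b1111; 0b1011 ⊕ 0b1111 = 0b0100.
P[4]: S = E(K, 0b1111) = 0b0101; 0b0000 ⊕ 0b0101 = 0b0101.

P[4] = 0b0101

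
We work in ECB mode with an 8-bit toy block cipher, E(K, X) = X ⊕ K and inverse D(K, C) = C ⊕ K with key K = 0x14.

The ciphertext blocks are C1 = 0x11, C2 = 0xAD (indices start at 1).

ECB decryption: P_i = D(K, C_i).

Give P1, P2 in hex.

P1: D(K, 0x11) = 0x05.
P2: D(K, 0xAD) = 0xB9.

P1 = 0x05, P2 = 0xB9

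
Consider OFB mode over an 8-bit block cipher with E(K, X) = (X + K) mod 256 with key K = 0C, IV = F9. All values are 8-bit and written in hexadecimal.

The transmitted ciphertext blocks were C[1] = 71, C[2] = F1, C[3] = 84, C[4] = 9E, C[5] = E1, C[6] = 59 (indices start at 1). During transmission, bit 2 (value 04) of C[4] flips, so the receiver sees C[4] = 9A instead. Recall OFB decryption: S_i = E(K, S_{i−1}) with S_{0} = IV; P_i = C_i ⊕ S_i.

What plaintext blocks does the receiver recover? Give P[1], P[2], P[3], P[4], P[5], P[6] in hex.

Only C[4] changed, to 9A. In OFB, a change in C_i flips the same bit in P_i only; the keystream is unaffected. Decrypting the received ciphertext:
P[1]: S = E(K, F9) = 05; 71 ⊕ 05 = 74.
P[2]: S = E(K, 05) = 11; F1 ⊕ 11 = E0.
P[3]: S = E(K, 11) = 1D; 84 ⊕ 1D = 99.
P[4]: S = E(K, 1D) = 29; 9A ⊕ 29 = B3.
P[5]: S = E(K, 29) = 35; E1 ⊕ 35 = D4.
P[6]: S = E(K, 35) = 41; 59 ⊕ 41 = 18.
Blocks that differ from the original plaintext: P[4].

P[1] = 74, P[2] = E0, P[3] = 99, P[4] = B3, P[5] = D4, P[6] = 18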